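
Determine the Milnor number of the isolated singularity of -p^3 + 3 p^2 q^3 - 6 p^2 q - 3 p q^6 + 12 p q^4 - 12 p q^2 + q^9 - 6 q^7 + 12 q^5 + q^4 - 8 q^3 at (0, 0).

6

The Hessian of f at 0 is [[0, 0], [0, 0]] with rank 0, so corank 2. A Groebner basis of the Jacobian ideal J(f) in C{p,q} is {q^3, p^2 + 4*p*q + 4*q^2}; counting standard monomials gives mu = 6. Corank 2; j^3 = -(p + 2*q)^3 is a perfect cube, so E-series; the 4-jet and mu = 6 give E_6.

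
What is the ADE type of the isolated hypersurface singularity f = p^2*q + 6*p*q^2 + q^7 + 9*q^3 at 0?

The Hessian of f at 0 has rank 0. Corank 2; j^3 = q*(p + 3*q)^2 has shape L^2 M (L != M), so D-series; mu = 8 gives D_8.

D8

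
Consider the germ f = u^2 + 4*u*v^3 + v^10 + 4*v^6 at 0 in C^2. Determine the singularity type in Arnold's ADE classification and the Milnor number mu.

Type A_9, Milnor number mu = 9.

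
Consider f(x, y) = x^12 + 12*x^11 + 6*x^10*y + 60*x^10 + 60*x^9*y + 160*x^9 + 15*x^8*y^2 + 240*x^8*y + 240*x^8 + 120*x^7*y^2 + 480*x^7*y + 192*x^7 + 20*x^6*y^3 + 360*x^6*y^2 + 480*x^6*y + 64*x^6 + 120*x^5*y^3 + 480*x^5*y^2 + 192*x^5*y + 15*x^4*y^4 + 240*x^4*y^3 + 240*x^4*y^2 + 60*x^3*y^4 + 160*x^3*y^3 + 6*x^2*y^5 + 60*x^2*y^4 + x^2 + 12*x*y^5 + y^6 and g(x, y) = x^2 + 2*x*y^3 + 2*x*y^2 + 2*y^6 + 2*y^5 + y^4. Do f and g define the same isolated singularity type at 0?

Yes.

The Hessian of f at 0 is [[2, 0], [0, 0]] with rank 1, so corank 1. A Groebner basis of the Jacobian ideal J(f) in C{x,y} is {y^5, x}; counting standard monomials gives mu = 5. Corank 1: A-series; mu = 5 gives A_5. The Hessian of g at 0 is [[2, 0], [0, 0]] with rank 1, so corank 1. A Groebner basis of the Jacobian ideal J(g) in C{x,y} is {x*y^2 - x*y + x + y^2, x + y^3 + y^2, x^2 + x*y - x - y^2}; counting standard monomials gives mu = 5. Corank 1: A-series; mu = 5 gives A_5. Both have type A_5, hence right-equivalent.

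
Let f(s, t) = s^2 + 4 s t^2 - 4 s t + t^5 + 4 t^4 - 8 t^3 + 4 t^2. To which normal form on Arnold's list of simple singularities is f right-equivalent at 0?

A_4

The Hessian of f at 0 has rank 1. Corank 1: A-series; mu = 4 gives A_4.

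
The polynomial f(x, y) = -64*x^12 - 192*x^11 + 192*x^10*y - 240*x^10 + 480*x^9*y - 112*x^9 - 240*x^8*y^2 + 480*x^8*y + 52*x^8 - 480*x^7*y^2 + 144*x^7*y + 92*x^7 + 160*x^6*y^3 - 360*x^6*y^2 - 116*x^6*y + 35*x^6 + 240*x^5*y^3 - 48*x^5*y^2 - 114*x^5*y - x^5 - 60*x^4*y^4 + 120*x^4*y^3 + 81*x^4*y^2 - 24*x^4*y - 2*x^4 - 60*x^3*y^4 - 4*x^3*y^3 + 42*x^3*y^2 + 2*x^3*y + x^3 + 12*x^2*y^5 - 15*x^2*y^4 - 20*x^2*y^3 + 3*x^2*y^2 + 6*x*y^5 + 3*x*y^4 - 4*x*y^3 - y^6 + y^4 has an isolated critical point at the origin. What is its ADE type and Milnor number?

Type E_{6}, Milnor number mu = 6.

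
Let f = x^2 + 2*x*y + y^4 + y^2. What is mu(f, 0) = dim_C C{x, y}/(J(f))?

The Hessian of f at 0 has rank 1. Corank 1: A-series; mu = 3 gives A_3.

3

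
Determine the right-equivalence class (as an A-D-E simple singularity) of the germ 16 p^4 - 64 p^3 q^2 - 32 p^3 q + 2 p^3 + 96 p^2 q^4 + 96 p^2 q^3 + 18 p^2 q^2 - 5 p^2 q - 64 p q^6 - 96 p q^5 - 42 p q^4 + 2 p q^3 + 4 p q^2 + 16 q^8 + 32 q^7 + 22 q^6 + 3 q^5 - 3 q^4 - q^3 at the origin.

The Hessian of f at 0 has rank 0. Corank 2; j^3 = (p - q)^2*(2*p - q) has shape L^2 M (L != M), so D-series; mu = 5 gives D_5.

D5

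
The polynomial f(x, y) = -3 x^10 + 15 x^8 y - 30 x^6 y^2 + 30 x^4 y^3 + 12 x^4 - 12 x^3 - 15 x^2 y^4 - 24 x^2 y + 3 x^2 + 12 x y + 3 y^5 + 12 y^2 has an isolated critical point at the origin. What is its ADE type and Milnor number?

Type A_4, Milnor number mu = 4.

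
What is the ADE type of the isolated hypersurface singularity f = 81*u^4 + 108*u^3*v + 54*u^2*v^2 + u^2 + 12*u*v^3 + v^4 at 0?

The Hessian of f at 0 is [[2, 0], [0, 0]] with rank 1, so corank 1. A Groebner basis of the Jacobian ideal J(f) in C{u,v} is {v^3, u}; counting standard monomials gives mu = 3. Corank 1: A-series; mu = 3 gives A_3.

A_3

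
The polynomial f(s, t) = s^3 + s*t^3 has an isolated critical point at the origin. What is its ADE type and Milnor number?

Type E_{7}, Milnor number mu = 7.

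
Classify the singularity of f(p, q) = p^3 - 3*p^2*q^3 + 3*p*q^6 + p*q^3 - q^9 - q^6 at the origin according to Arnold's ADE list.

E_{7}

The Hessian of f at 0 has rank 0. Corank 2; j^3 = p^3 is a perfect cube, so E-series; the 4-jet and mu = 7 give E_7.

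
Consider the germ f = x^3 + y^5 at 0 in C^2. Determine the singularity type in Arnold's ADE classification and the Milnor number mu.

Type E_8, Milnor number mu = 8.

The Hessian of f at 0 has rank 0. Corank 2; j^3 = x^3 is a perfect cube, so E-series; the 5-jet and mu = 8 give E_8.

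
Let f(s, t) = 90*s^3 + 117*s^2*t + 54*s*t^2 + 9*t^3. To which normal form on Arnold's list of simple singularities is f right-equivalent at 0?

The Hessian of f at 0 has rank 0. Corank 2; j^3 = 9*(2*s + t)*(5*s^2 + 4*s*t + t^2) splits into three distinct lines over C (the quadratic factor has nonzero discriminant), so D_4.

D4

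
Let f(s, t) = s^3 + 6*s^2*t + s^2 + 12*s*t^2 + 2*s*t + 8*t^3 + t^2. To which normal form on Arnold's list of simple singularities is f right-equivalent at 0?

A_{2}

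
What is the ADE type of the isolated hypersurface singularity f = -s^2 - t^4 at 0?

A3

The Hessian of f at 0 has rank 1. Corank 1: A-series; mu = 3 gives A_3.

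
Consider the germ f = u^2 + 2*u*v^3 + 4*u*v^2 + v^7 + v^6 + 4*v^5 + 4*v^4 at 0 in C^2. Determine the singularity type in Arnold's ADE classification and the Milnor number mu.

Type A_{6}, Milnor number mu = 6.

The Hessian of f at 0 is [[2, 0], [0, 0]] with rank 1, so corank 1. A Groebner basis of the Jacobian ideal J(f) in C{u,v} is {u^3, u^2*v - u^2 - 4*u*v + 8*u + 16*v^2, u^2/4 + u*v^2 - u*v + 2*u + 4*v^2, u + v^3 + 2*v^2}; counting standard monomials gives mu = 6. Corank 1: A-series; mu = 6 gives A_6.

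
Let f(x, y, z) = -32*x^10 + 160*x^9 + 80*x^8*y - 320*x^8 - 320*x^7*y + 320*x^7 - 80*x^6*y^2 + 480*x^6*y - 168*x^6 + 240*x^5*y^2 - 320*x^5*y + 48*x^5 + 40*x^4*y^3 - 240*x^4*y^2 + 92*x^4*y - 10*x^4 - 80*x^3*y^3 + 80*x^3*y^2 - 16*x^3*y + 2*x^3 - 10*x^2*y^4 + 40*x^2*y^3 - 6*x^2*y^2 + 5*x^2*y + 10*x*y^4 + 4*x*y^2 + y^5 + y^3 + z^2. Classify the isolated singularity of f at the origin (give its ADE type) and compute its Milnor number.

Type D_{6}, Milnor number mu = 6.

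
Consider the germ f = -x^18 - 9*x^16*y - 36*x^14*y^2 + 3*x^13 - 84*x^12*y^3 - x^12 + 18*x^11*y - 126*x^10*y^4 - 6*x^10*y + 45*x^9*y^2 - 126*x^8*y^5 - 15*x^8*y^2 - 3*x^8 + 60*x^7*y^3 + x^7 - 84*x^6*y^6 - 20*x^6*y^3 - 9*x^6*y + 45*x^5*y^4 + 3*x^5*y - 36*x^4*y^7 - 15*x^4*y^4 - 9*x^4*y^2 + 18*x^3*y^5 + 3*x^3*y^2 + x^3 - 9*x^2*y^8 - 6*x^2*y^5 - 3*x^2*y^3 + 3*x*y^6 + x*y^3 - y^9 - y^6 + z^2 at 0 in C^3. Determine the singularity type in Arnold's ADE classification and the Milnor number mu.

Type E_7, Milnor number mu = 7.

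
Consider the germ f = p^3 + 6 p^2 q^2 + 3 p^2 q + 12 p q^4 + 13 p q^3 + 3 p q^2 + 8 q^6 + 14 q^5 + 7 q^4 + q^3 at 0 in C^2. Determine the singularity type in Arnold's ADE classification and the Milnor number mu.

The Hessian of f at 0 is [[0, 0], [0, 0]] with rank 0, so corank 2. A Groebner basis of the Jacobian ideal J(f) in C{p,q} is {-p^2/4 - p*q/2 + q^4 - q^3/12 - q^2/4, p^3 + 5*p^2/4 + 5*p*q/2 + 17*q^3/12 + 5*q^2/4, p^2*q - 11*p^2/12 - 11*p*q/6 - 47*q^3/36 - 11*q^2/12, p^2/2 + p*q^2 + p*q + 7*q^3/6 + q^2/2}; counting standard monomials gives mu = 7. Corank 2; j^3 = (p + q)^3 is a perfect cube, so E-series; the 4-jet and mu = 7 give E_7.

Type E_7, Milnor number mu = 7.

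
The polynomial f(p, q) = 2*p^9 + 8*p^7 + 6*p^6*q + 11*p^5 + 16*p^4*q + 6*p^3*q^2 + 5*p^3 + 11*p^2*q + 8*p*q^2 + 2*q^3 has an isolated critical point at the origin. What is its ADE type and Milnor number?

Type D4, Milnor number mu = 4.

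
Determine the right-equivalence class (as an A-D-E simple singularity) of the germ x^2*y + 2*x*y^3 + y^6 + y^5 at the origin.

D_7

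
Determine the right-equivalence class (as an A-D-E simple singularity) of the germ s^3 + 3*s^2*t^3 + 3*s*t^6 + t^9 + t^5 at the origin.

E8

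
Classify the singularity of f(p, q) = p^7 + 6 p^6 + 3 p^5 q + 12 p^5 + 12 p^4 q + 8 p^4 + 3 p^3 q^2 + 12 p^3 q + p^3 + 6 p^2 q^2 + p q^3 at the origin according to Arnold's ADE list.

E_7

The Hessian of f at 0 has rank 0. Corank 2; j^3 = p^3 is a perfect cube, so E-series; the 4-jet and mu = 7 give E_7.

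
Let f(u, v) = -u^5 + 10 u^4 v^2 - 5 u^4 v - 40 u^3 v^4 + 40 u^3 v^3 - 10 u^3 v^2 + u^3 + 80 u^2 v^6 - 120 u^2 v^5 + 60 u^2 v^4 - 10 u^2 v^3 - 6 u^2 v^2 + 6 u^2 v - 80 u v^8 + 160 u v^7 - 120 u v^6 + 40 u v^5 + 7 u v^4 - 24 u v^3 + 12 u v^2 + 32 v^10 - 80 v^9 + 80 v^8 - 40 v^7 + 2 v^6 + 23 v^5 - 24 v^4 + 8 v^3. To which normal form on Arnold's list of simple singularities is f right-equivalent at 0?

E8

The Hessian of f at 0 is [[0, 0], [0, 0]] with rank 0, so corank 2. A Groebner basis of the Jacobian ideal J(f) in C{u,v} is {-7*u^2/16 + u*v^3 + 7*u*v^2/4 - 7*u*v/4 + 7*v^3/2 - 7*v^2/4, u^2/4 - u*v^2 + u*v + v^4 - 2*v^3 + v^2, u^3 - 3*u^2/2 - 6*u*v^2 - 6*u*v - 4*v^3 - 6*v^2, u^2*v + u^2/4 + 3*u*v^2 + u*v + 2*v^3 + v^2}; counting standard monomials gives mu = 8. Corank 2; j^3 = (u + 2*v)^3 is a perfect cube, so E-series; the 5-jet and mu = 8 give E_8.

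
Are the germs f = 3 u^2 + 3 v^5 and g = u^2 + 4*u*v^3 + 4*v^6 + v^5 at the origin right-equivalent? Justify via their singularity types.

Yes.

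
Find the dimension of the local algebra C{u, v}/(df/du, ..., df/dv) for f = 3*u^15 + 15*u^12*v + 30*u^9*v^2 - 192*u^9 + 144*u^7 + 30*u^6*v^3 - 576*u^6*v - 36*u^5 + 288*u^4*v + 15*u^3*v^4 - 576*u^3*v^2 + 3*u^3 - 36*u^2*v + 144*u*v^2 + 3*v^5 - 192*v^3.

The Hessian of f at 0 is [[0, 0], [0, 0]] with rank 0, so corank 2. A Groebner basis of the Jacobian ideal J(f) in C{u,v} is {-u^2/512 + u*v^3 + u*v/64 - v^2/32, v^4, u^3 - 48*u*v^2 + 128*v^3, u^2*v - 8*u*v^2 + 16*v^3}; counting standard monomials gives mu = 8. Corank 2; j^3 = 3*(u - 4*v)^3 is a perfect cube, so E-series; the 5-jet and mu = 8 give E_8.

8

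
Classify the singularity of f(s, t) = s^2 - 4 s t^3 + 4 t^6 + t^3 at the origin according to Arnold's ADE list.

A_2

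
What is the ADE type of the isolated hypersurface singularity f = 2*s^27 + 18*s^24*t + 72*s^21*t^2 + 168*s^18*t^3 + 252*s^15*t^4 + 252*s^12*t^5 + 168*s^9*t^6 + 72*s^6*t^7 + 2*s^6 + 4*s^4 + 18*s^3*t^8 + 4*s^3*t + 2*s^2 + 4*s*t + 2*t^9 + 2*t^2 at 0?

A_{8}

The Hessian of f at 0 is [[4, 4], [4, 4]] with rank 1, so corank 1. A Groebner basis of the Jacobian ideal J(f) in C{s,t} is {2*s^2 + s*t^3 + 5*s*t + 3*t^2, -3*s^2 - 7*s*t + t^4 - 4*t^2, s^3 + s + t, s^2*t + s*t^2 - s/3 + t^3/3 - t/3}; counting standard monomials gives mu = 8. Corank 1: A-series; mu = 8 gives A_8.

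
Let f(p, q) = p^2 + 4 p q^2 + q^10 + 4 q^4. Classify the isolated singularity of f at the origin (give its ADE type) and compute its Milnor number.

The Hessian of f at 0 has rank 1. Corank 1: A-series; mu = 9 gives A_9.

Type A_{9}, Milnor number mu = 9.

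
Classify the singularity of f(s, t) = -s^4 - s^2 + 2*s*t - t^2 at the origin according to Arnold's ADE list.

The Hessian of f at 0 has rank 1. Corank 1: A-series; mu = 3 gives A_3.

A3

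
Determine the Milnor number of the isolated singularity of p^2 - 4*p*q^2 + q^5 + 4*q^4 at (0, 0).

The Hessian of f at 0 has rank 1. Corank 1: A-series; mu = 4 gives A_4.

4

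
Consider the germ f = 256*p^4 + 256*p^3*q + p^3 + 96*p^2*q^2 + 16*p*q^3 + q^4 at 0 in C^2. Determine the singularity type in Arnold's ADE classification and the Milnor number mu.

Type E_{6}, Milnor number mu = 6.

The Hessian of f at 0 is [[0, 0], [0, 0]] with rank 0, so corank 2. A Groebner basis of the Jacobian ideal J(f) in C{p,q} is {q^4, p*q^2 + q^3/12, p^2}; counting standard monomials gives mu = 6. Corank 2; j^3 = p^3 is a perfect cube, so E-series; the 4-jet and mu = 6 give E_6.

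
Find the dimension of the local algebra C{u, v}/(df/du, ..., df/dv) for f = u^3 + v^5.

The Hessian of f at 0 has rank 0. Corank 2; j^3 = u^3 is a perfect cube, so E-series; the 5-jet and mu = 8 give E_8.

8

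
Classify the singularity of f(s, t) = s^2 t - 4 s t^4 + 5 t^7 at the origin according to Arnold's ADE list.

D_8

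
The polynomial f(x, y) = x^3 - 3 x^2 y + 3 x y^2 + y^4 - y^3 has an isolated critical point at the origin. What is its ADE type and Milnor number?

The Hessian of f at 0 has rank 0. Corank 2; j^3 = (x - y)^3 is a perfect cube, so E-series; the 4-jet and mu = 6 give E_6.

Type E_6, Milnor number mu = 6.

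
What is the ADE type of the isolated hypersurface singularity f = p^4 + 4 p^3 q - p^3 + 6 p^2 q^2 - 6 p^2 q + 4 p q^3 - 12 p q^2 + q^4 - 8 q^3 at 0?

E6

The Hessian of f at 0 is [[0, 0], [0, 0]] with rank 0, so corank 2. A Groebner basis of the Jacobian ideal J(f) in C{p,q} is {q^4, p*q^2 + 5*q^3/3, p^2 + 4*p*q + 4*q^2}; counting standard monomials gives mu = 6. Corank 2; j^3 = -(p + 2*q)^3 is a perfect cube, so E-series; the 4-jet and mu = 6 give E_6.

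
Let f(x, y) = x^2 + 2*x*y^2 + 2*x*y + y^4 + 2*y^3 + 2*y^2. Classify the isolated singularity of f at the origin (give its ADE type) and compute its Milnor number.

Type A1, Milnor number mu = 1.

The Hessian of f at 0 has rank 2. Corank 0: nondegenerate Morse point, so A_1.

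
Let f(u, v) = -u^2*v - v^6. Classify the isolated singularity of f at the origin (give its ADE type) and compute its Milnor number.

Type D_{7}, Milnor number mu = 7.

The Hessian of f at 0 is [[0, 0], [0, 0]] with rank 0, so corank 2. A Groebner basis of the Jacobian ideal J(f) in C{u,v} is {u^2/6 + v^5, u^3, u*v}; counting standard monomials gives mu = 7. Corank 2; j^3 = -u^2*v has shape L^2 M (L != M), so D-series; mu = 7 gives D_7.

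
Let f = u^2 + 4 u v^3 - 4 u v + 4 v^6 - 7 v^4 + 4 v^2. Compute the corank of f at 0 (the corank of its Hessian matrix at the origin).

1

Hessian at 0 has rank 1.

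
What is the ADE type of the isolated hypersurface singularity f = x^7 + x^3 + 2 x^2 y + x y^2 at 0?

The Hessian of f at 0 is [[0, 0], [0, 0]] with rank 0, so corank 2. A Groebner basis of the Jacobian ideal J(f) in C{x,y} is {x*y/7 + y^6 + y^2/7, x*y^2 + y^3, x^2 + x*y}; counting standard monomials gives mu = 8. Corank 2; j^3 = x*(x + y)^2 has shape L^2 M (L != M), so D-series; mu = 8 gives D_8.

D_{8}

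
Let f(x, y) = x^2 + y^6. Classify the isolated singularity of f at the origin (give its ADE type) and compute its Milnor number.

Type A_{5}, Milnor number mu = 5.

The Hessian of f at 0 is [[2, 0], [0, 0]] with rank 1, so corank 1. A Groebner basis of the Jacobian ideal J(f) in C{x,y} is {y^5, x}; counting standard monomials gives mu = 5. Corank 1: A-series; mu = 5 gives A_5.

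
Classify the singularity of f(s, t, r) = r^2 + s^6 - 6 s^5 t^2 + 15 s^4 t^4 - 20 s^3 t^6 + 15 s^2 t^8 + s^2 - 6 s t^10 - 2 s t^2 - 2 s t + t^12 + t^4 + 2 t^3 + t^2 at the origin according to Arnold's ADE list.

The Hessian of f at 0 has rank 2. Corank 1: A-series; mu = 5 gives A_5.

A_{5}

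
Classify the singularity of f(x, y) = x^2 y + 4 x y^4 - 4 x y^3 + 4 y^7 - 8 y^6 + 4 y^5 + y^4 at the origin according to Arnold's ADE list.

D_5

The Hessian of f at 0 has rank 0. Corank 2; j^3 = x^2*y has shape L^2 M (L != M), so D-series; mu = 5 gives D_5.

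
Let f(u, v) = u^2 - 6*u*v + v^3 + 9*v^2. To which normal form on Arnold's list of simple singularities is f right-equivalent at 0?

A2

The Hessian of f at 0 is [[2, -6], [-6, 18]] with rank 1, so corank 1. A Groebner basis of the Jacobian ideal J(f) in C{u,v} is {v^2, u - 3*v}; counting standard monomials gives mu = 2. Corank 1: A-series; mu = 2 gives A_2.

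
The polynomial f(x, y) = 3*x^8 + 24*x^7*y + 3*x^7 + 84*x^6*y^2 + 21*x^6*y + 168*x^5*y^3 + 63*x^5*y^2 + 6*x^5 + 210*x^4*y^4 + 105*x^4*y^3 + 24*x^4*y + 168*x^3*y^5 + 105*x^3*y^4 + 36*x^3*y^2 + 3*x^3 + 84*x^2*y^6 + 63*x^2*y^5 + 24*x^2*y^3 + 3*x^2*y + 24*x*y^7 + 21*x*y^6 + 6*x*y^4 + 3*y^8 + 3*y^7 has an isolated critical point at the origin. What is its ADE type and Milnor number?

The Hessian of f at 0 is [[0, 0], [0, 0]] with rank 0, so corank 2. A Groebner basis of the Jacobian ideal J(f) in C{x,y} is {x^2*y^2, 8*x^2*y + x^2 + x*y^3, -32*x^2*y - 3*x^2 + x*y + y^4, x^3}; counting standard monomials gives mu = 9. Corank 2; j^3 = 3*x^2*(x + y) has shape L^2 M (L != M), so D-series; mu = 9 gives D_9.

Type D9, Milnor number mu = 9.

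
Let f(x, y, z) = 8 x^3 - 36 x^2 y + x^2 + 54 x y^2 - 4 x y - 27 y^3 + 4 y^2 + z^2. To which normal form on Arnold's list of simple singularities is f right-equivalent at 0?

The Hessian of f at 0 has rank 2. Corank 1: A-series; mu = 2 gives A_2.

A2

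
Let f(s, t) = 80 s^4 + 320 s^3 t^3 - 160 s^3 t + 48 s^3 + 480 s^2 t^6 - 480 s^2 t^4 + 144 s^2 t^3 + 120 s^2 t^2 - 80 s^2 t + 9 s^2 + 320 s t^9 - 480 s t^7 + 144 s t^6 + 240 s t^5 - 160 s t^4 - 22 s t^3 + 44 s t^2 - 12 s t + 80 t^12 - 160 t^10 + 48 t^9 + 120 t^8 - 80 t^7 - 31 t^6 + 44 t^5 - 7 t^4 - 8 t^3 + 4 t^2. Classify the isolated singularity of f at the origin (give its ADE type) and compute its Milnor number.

Type A_3, Milnor number mu = 3.

The Hessian of f at 0 has rank 1. Corank 1: A-series; mu = 3 gives A_3.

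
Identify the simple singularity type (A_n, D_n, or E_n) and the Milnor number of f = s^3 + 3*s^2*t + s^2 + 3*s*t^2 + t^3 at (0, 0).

Type A_2, Milnor number mu = 2.

The Hessian of f at 0 has rank 1. Corank 1: A-series; mu = 2 gives A_2.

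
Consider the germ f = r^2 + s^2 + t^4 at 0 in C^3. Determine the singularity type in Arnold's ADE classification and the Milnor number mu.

Type A_3, Milnor number mu = 3.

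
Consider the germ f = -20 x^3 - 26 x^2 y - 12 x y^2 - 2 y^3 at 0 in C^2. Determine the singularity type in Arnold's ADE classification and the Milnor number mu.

Type D4, Milnor number mu = 4.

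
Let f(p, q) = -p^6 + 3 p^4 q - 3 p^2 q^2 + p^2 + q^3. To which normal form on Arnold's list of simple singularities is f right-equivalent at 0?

A_{2}

The Hessian of f at 0 is [[2, 0], [0, 0]] with rank 1, so corank 1. A Groebner basis of the Jacobian ideal J(f) in C{p,q} is {q^2, p}; counting standard monomials gives mu = 2. Corank 1: A-series; mu = 2 gives A_2.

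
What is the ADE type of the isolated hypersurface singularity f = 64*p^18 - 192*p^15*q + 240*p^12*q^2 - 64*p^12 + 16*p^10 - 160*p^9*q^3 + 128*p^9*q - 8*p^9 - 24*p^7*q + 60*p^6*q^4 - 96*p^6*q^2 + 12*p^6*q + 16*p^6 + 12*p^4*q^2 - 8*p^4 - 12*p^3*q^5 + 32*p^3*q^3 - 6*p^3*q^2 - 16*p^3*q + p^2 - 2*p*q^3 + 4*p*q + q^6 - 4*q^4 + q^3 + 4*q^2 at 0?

A_2

The Hessian of f at 0 has rank 1. Corank 1: A-series; mu = 2 gives A_2.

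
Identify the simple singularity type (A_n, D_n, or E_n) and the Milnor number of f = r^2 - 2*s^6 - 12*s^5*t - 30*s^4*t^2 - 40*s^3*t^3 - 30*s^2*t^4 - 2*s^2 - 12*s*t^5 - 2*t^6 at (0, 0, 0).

Type A_{5}, Milnor number mu = 5.

The Hessian of f at 0 has rank 2. Corank 1: A-series; mu = 5 gives A_5.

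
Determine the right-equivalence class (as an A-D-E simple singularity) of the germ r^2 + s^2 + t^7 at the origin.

A6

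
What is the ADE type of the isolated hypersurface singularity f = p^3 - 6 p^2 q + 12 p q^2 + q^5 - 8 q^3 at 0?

E_{8}

The Hessian of f at 0 is [[0, 0], [0, 0]] with rank 0, so corank 2. A Groebner basis of the Jacobian ideal J(f) in C{p,q} is {q^4, p^2 - 4*p*q + 4*q^2}; counting standard monomials gives mu = 8. Corank 2; j^3 = (p - 2*q)^3 is a perfect cube, so E-series; the 5-jet and mu = 8 give E_8.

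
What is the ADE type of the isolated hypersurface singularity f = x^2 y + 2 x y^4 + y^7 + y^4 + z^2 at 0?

The Hessian of f at 0 is [[0, 0, 0], [0, 0, 0], [0, 0, 2]] with rank 1, so corank 2. A Groebner basis of the Jacobian ideal J(f) in C{x,y,z} is {x^3, x^2/4 + y^3, x*y, z}; counting standard monomials gives mu = 5. Corank 2; j^3 = x^2*y has shape L^2 M (L != M), so D-series; mu = 5 gives D_5.

D_{5}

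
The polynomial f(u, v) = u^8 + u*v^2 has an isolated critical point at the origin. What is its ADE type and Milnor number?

The Hessian of f at 0 is [[0, 0], [0, 0]] with rank 0, so corank 2. A Groebner basis of the Jacobian ideal J(f) in C{u,v} is {u^7 + v^2/8, v^3, u*v}; counting standard monomials gives mu = 9. Corank 2; j^3 = u*v^2 has shape L^2 M (L != M), so D-series; mu = 9 gives D_9.

Type D9, Milnor number mu = 9.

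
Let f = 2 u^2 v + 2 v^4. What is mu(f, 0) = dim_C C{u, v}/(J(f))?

5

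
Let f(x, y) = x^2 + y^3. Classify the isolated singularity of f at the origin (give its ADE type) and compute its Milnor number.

The Hessian of f at 0 has rank 1. Corank 1: A-series; mu = 2 gives A_2.

Type A_{2}, Milnor number mu = 2.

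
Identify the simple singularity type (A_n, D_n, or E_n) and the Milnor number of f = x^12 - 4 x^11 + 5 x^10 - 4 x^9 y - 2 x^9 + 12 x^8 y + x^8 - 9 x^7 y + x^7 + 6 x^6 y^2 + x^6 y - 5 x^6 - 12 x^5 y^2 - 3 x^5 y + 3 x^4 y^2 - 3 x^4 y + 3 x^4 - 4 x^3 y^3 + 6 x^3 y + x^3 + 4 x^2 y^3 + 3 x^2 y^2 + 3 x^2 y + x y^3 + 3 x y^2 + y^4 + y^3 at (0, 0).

The Hessian of f at 0 has rank 0. Corank 2; j^3 = (x + y)^3 is a perfect cube, so E-series; the 4-jet and mu = 7 give E_7.

Type E_7, Milnor number mu = 7.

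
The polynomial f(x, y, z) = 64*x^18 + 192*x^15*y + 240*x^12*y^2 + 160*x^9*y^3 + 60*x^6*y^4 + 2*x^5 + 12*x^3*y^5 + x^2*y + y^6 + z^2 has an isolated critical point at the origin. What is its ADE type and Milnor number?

Type D_7, Milnor number mu = 7.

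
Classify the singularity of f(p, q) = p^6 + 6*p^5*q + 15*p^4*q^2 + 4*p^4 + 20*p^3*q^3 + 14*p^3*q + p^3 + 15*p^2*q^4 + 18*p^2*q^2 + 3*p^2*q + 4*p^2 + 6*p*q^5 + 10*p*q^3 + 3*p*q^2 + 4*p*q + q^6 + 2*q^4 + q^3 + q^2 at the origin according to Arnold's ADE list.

A_{2}

The Hessian of f at 0 has rank 1. Corank 1: A-series; mu = 2 gives A_2.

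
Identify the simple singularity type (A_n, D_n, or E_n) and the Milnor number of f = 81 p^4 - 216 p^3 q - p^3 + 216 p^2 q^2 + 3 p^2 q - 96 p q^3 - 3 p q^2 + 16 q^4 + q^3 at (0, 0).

The Hessian of f at 0 has rank 0. Corank 2; j^3 = -(p - q)^3 is a perfect cube, so E-series; the 4-jet and mu = 6 give E_6.

Type E6, Milnor number mu = 6.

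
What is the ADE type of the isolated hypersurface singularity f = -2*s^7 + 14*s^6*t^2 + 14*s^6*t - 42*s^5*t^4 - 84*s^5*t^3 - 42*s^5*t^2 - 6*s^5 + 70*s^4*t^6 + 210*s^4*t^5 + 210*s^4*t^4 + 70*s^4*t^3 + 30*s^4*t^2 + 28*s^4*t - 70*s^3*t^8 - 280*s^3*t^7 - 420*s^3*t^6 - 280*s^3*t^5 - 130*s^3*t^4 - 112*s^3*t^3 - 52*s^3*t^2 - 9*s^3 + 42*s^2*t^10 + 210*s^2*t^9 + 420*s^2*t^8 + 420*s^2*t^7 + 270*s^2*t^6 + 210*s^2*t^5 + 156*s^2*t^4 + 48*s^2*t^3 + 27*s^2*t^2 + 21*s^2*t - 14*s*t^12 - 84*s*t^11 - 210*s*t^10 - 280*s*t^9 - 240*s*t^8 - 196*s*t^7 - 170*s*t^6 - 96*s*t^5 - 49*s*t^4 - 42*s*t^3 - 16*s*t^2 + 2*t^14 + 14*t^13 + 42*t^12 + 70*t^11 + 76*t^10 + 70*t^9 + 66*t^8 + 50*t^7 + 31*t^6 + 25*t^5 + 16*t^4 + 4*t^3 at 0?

D_8

The Hessian of f at 0 is [[0, 0], [0, 0]] with rank 0, so corank 2. A Groebner basis of the Jacobian ideal J(f) in C{s,t} is {-65043*s^2/812 + s*t^3 + 32157*s*t^2/406 + 101925*s*t/812 - 58077*t^3/812 - 19521*t^2/406, 405*s^2/406 - 405*s*t^2/203 - 621*s*t/406 + t^4 + 621*t^3/406 + 117*t^2/203, s^3 - 128925*s^2/812 + 187835*s*t^2/1218 + 384039*s*t/812 - 7988269*t^3/21924 - 99363*t^2/406, s^2*t - 16389*s^2/203 + 48193*s*t^2/609 + 26226*s*t/203 - 136564*t^3/1827 - 10200*t^2/203}; counting standard monomials gives mu = 8. Corank 2; j^3 = -(s - t)*(3*s - 2*t)^2 has shape L^2 M (L != M), so D-series; mu = 8 gives D_8.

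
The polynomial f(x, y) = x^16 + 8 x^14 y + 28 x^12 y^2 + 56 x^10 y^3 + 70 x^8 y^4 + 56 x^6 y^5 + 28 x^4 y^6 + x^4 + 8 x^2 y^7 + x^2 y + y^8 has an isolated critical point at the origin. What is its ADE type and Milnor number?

Type D9, Milnor number mu = 9.

The Hessian of f at 0 has rank 0. Corank 2; j^3 = x^2*y has shape L^2 M (L != M), so D-series; mu = 9 gives D_9.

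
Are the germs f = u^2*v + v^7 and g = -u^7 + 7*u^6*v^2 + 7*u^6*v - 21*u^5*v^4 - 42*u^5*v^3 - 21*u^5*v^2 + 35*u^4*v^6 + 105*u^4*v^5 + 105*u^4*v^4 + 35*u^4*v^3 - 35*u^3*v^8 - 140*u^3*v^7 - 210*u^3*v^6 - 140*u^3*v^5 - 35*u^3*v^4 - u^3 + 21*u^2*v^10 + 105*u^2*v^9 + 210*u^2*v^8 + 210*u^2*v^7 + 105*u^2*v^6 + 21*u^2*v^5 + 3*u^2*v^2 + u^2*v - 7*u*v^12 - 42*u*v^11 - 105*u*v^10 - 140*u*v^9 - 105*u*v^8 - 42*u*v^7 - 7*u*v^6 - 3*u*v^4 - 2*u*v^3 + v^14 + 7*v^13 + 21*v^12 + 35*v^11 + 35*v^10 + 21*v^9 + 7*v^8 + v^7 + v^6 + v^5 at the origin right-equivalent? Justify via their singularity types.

The Hessian of f at 0 has rank 0. Corank 2; j^3 = u^2*v has shape L^2 M (L != M), so D-series; mu = 8 gives D_8. The Hessian of g at 0 has rank 0. Corank 2; j^3 = -u^2*(u - v) has shape L^2 M (L != M), so D-series; mu = 8 gives D_8. Both have type D_8, hence right-equivalent.

Yes.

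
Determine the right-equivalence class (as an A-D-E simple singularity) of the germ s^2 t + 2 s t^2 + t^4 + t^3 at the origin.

D5

The Hessian of f at 0 has rank 0. Corank 2; j^3 = t*(s + t)^2 has shape L^2 M (L != M), so D-series; mu = 5 gives D_5.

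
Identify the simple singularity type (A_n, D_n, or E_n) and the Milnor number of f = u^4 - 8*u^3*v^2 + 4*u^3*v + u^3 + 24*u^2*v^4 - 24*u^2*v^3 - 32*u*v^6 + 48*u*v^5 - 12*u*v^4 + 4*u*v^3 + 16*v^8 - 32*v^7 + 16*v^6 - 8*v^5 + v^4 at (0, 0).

The Hessian of f at 0 is [[0, 0], [0, 0]] with rank 0, so corank 2. A Groebner basis of the Jacobian ideal J(f) in C{u,v} is {u^3, u^2*v, -u^2/4 + u*v^2, 3*u^2/4 + v^3}; counting standard monomials gives mu = 6. Corank 2; j^3 = u^3 is a perfect cube, so E-series; the 4-jet and mu = 6 give E_6.

Type E_6, Milnor number mu = 6.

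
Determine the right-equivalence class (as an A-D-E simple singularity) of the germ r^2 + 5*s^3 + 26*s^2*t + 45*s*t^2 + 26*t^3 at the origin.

The Hessian of f at 0 is [[0, 0, 0], [0, 0, 0], [0, 0, 2]] with rank 1, so corank 2. A Groebner basis of the Jacobian ideal J(f) in C{s,t,r} is {t^3, s^2 + 3*t^2, s*t, r}; counting standard monomials gives mu = 4. Corank 2; j^3 = (s + 2*t)*(5*s^2 + 16*s*t + 13*t^2) splits into three distinct lines over C (the quadratic factor has nonzero discriminant), so D_4.

D_4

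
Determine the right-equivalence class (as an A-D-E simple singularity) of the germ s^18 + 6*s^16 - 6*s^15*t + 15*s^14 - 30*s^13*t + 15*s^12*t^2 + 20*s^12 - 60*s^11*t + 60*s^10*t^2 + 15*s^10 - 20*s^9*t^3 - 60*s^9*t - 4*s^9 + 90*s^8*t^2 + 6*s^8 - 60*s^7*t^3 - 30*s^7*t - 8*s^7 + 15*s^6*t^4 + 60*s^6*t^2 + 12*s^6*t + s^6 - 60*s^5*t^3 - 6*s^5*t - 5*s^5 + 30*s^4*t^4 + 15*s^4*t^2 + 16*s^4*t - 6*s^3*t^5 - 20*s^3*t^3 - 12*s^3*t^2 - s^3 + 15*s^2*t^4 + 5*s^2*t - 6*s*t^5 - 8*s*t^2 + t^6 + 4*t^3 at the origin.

The Hessian of f at 0 has rank 0. Corank 2; j^3 = -(s - 2*t)^2*(s - t) has shape L^2 M (L != M), so D-series; mu = 7 gives D_7.

D_{7}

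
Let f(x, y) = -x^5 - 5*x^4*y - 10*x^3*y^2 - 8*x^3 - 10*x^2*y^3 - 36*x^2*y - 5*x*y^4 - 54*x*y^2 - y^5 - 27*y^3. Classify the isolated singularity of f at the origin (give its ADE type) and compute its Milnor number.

The Hessian of f at 0 has rank 0. Corank 2; j^3 = -(2*x + 3*y)^3 is a perfect cube, so E-series; the 5-jet and mu = 8 give E_8.

Type E_{8}, Milnor number mu = 8.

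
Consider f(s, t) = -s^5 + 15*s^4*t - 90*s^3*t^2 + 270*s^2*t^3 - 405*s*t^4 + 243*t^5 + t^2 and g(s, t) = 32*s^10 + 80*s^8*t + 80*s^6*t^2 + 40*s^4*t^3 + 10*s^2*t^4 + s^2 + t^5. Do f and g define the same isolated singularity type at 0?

The Hessian of f at 0 is [[0, 0], [0, 2]] with rank 1, so corank 1. A Groebner basis of the Jacobian ideal J(f) in C{s,t} is {s^4, t}; counting standard monomials gives mu = 4. Corank 1: A-series; mu = 4 gives A_4. The Hessian of g at 0 is [[2, 0], [0, 0]] with rank 1, so corank 1. A Groebner basis of the Jacobian ideal J(g) in C{s,t} is {t^4, s}; counting standard monomials gives mu = 4. Corank 1: A-series; mu = 4 gives A_4. Both have type A_4, hence right-equivalent.

Yes.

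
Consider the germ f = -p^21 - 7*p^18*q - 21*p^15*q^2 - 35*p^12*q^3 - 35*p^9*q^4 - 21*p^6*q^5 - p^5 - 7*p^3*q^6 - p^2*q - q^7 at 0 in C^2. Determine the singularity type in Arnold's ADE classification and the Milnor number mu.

Type D8, Milnor number mu = 8.

The Hessian of f at 0 has rank 0. Corank 2; j^3 = -p^2*q has shape L^2 M (L != M), so D-series; mu = 8 gives D_8.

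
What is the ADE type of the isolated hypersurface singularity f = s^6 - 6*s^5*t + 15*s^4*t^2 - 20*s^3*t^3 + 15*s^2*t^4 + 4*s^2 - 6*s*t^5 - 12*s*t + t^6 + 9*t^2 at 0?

A_5

The Hessian of f at 0 is [[8, -12], [-12, 18]] with rank 1, so corank 1. A Groebner basis of the Jacobian ideal J(f) in C{s,t} is {t^5, s - 3*t/2}; counting standard monomials gives mu = 5. Corank 1: A-series; mu = 5 gives A_5.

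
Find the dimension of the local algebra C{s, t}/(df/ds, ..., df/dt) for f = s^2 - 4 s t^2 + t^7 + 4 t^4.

The Hessian of f at 0 is [[2, 0], [0, 0]] with rank 1, so corank 1. A Groebner basis of the Jacobian ideal J(f) in C{s,t} is {s^3, -s/2 + t^2}; counting standard monomials gives mu = 6. Corank 1: A-series; mu = 6 gives A_6.

6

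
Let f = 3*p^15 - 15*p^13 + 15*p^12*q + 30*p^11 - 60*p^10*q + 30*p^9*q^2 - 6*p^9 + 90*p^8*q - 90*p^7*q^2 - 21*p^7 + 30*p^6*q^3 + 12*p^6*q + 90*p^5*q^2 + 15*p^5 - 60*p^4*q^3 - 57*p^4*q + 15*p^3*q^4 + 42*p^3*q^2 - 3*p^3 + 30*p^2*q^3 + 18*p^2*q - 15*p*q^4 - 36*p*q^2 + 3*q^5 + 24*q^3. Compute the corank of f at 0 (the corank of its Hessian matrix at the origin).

2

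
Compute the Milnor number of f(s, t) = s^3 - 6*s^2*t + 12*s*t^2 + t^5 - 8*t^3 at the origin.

8

The Hessian of f at 0 has rank 0. Corank 2; j^3 = (s - 2*t)^3 is a perfect cube, so E-series; the 5-jet and mu = 8 give E_8.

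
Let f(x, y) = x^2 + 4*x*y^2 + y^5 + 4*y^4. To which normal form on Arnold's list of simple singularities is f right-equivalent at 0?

The Hessian of f at 0 is [[2, 0], [0, 0]] with rank 1, so corank 1. A Groebner basis of the Jacobian ideal J(f) in C{x,y} is {x^2, x/2 + y^2}; counting standard monomials gives mu = 4. Corank 1: A-series; mu = 4 gives A_4.

A4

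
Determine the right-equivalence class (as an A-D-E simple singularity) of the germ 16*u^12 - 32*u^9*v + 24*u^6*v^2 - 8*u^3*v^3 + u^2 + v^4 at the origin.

A_3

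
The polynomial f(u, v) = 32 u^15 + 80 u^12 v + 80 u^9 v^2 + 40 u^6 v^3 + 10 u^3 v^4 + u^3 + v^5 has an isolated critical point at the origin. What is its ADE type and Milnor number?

Type E8, Milnor number mu = 8.

The Hessian of f at 0 has rank 0. Corank 2; j^3 = u^3 is a perfect cube, so E-series; the 5-jet and mu = 8 give E_8.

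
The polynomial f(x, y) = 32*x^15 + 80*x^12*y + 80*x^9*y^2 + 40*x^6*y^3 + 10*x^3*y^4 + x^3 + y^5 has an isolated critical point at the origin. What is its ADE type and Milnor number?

Type E_8, Milnor number mu = 8.

The Hessian of f at 0 is [[0, 0], [0, 0]] with rank 0, so corank 2. A Groebner basis of the Jacobian ideal J(f) in C{x,y} is {y^4, x^2}; counting standard monomials gives mu = 8. Corank 2; j^3 = x^3 is a perfect cube, so E-series; the 5-jet and mu = 8 give E_8.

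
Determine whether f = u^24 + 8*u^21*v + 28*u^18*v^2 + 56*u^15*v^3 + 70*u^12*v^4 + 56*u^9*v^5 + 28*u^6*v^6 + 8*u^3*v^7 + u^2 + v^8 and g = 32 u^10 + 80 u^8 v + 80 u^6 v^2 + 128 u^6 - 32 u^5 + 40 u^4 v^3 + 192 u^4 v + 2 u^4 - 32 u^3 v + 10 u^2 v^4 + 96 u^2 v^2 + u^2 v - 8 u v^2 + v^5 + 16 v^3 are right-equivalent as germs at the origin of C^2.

No.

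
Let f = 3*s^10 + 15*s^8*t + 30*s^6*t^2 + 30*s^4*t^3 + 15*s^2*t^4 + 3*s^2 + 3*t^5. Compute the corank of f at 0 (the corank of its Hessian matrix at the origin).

1

Hessian at 0 has rank 1.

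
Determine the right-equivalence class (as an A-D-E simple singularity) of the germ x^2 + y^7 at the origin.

A_6

The Hessian of f at 0 has rank 1. Corank 1: A-series; mu = 6 gives A_6.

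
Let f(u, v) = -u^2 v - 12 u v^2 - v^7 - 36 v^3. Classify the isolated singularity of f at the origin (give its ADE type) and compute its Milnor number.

Type D_8, Milnor number mu = 8.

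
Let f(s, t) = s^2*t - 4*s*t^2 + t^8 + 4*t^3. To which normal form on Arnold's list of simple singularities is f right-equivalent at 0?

The Hessian of f at 0 is [[0, 0], [0, 0]] with rank 0, so corank 2. A Groebner basis of the Jacobian ideal J(f) in C{s,t} is {s^2/8 + t^7 - t^2/2, s^3 - 8*t^3, s*t - 2*t^2}; counting standard monomials gives mu = 9. Corank 2; j^3 = t*(s - 2*t)^2 has shape L^2 M (L != M), so D-series; mu = 9 gives D_9.

D_9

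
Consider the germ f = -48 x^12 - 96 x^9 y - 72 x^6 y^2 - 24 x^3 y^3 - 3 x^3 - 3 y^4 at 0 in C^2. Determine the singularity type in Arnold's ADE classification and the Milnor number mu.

The Hessian of f at 0 is [[0, 0], [0, 0]] with rank 0, so corank 2. A Groebner basis of the Jacobian ideal J(f) in C{x,y} is {y^3, x^2}; counting standard monomials gives mu = 6. Corank 2; j^3 = -3*x^3 is a perfect cube, so E-series; the 4-jet and mu = 6 give E_6.

Type E_6, Milnor number mu = 6.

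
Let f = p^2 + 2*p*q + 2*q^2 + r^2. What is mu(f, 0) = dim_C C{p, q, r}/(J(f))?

1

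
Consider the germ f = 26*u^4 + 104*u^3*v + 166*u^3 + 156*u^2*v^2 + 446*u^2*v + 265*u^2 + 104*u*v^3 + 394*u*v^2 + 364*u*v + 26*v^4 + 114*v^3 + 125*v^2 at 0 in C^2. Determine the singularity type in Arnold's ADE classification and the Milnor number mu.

The Hessian of f at 0 has rank 2. Corank 0: nondegenerate Morse point, so A_1.

Type A1, Milnor number mu = 1.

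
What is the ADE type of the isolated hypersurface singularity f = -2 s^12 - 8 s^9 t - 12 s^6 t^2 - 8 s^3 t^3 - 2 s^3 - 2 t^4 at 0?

The Hessian of f at 0 has rank 0. Corank 2; j^3 = -2*s^3 is a perfect cube, so E-series; the 4-jet and mu = 6 give E_6.

E_6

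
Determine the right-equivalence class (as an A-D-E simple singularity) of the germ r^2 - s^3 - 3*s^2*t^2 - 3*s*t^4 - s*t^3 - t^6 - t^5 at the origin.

E7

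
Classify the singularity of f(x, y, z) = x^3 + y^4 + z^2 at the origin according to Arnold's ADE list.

E_6

The Hessian of f at 0 is [[0, 0, 0], [0, 0, 0], [0, 0, 2]] with rank 1, so corank 2. A Groebner basis of the Jacobian ideal J(f) in C{x,y,z} is {y^3, x^2, z}; counting standard monomials gives mu = 6. Corank 2; j^3 = x^3 is a perfect cube, so E-series; the 4-jet and mu = 6 give E_6.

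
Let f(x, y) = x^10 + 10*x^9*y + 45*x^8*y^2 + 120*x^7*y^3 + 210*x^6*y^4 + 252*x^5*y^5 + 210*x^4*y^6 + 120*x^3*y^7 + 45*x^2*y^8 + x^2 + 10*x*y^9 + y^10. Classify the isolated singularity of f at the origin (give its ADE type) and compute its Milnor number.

Type A9, Milnor number mu = 9.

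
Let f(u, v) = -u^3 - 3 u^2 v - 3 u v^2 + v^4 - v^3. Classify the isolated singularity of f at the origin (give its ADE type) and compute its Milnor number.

Type E_{6}, Milnor number mu = 6.

The Hessian of f at 0 is [[0, 0], [0, 0]] with rank 0, so corank 2. A Groebner basis of the Jacobian ideal J(f) in C{u,v} is {v^3, u^2 + 2*u*v + v^2}; counting standard monomials gives mu = 6. Corank 2; j^3 = -(u + v)^3 is a perfect cube, so E-series; the 4-jet and mu = 6 give E_6.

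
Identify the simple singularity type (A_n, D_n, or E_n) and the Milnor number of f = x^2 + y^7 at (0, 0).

Type A6, Milnor number mu = 6.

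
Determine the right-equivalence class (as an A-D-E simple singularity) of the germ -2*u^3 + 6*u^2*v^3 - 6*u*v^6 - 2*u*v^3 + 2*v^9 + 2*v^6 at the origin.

The Hessian of f at 0 has rank 0. Corank 2; j^3 = -2*u^3 is a perfect cube, so E-series; the 4-jet and mu = 7 give E_7.

E_7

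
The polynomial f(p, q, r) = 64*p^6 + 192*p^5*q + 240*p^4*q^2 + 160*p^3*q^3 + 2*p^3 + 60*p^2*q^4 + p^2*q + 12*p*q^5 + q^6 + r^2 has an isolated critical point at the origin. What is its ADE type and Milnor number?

Type D_7, Milnor number mu = 7.

The Hessian of f at 0 is [[0, 0, 0], [0, 0, 0], [0, 0, 2]] with rank 1, so corank 2. A Groebner basis of the Jacobian ideal J(f) in C{p,q,r} is {-p*q/12 + q^5, p*q^2, p^2 + p*q/2, r}; counting standard monomials gives mu = 7. Corank 2; j^3 = p^2*(2*p + q) has shape L^2 M (L != M), so D-series; mu = 7 gives D_7.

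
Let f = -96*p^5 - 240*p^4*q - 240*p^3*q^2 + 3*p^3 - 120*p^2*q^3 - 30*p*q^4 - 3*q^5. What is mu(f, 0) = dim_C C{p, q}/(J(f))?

The Hessian of f at 0 is [[0, 0], [0, 0]] with rank 0, so corank 2. A Groebner basis of the Jacobian ideal J(f) in C{p,q} is {q^5, p*q^3 + q^4/8, p^2}; counting standard monomials gives mu = 8. Corank 2; j^3 = 3*p^3 is a perfect cube, so E-series; the 5-jet and mu = 8 give E_8.

8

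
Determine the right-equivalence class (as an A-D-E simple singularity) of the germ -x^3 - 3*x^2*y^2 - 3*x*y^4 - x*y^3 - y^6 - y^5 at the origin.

The Hessian of f at 0 has rank 0. Corank 2; j^3 = -x^3 is a perfect cube, so E-series; the 4-jet and mu = 7 give E_7.

E_7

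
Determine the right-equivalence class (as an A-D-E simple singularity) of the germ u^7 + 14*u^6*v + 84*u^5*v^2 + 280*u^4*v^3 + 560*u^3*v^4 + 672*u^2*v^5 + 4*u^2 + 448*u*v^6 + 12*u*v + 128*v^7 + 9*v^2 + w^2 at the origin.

A_6

The Hessian of f at 0 has rank 2. Corank 1: A-series; mu = 6 gives A_6.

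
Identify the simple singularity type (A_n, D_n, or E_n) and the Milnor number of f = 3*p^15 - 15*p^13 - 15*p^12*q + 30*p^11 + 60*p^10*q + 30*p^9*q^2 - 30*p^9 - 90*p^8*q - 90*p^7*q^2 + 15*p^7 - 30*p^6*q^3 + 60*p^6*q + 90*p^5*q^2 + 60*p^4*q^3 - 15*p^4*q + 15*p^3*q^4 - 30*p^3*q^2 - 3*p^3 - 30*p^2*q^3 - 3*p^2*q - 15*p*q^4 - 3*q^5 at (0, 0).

Type D_6, Milnor number mu = 6.

The Hessian of f at 0 has rank 0. Corank 2; j^3 = -3*p^2*(p + q) has shape L^2 M (L != M), so D-series; mu = 6 gives D_6.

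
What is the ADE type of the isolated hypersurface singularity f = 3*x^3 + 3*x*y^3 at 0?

The Hessian of f at 0 has rank 0. Corank 2; j^3 = 3*x^3 is a perfect cube, so E-series; the 4-jet and mu = 7 give E_7.

E7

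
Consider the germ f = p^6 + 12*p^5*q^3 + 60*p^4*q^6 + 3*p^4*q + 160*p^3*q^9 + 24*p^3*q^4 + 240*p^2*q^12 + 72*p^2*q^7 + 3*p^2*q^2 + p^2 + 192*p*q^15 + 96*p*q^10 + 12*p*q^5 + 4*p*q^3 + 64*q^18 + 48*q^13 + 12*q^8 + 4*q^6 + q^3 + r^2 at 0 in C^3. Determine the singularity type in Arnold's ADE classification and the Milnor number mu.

Type A2, Milnor number mu = 2.

The Hessian of f at 0 has rank 2. Corank 1: A-series; mu = 2 gives A_2.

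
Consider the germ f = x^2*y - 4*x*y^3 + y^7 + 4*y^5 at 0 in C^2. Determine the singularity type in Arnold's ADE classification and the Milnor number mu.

Type D_8, Milnor number mu = 8.

The Hessian of f at 0 is [[0, 0], [0, 0]] with rank 0, so corank 2. A Groebner basis of the Jacobian ideal J(f) in C{x,y} is {x^2*y^2 + 4*x^2/7 - 8*x*y^2/7, x^3 + 8*x^2/7 - 16*x*y^2/7, -x*y/2 + y^3}; counting standard monomials gives mu = 8. Corank 2; j^3 = x^2*y has shape L^2 M (L != M), so D-series; mu = 8 gives D_8.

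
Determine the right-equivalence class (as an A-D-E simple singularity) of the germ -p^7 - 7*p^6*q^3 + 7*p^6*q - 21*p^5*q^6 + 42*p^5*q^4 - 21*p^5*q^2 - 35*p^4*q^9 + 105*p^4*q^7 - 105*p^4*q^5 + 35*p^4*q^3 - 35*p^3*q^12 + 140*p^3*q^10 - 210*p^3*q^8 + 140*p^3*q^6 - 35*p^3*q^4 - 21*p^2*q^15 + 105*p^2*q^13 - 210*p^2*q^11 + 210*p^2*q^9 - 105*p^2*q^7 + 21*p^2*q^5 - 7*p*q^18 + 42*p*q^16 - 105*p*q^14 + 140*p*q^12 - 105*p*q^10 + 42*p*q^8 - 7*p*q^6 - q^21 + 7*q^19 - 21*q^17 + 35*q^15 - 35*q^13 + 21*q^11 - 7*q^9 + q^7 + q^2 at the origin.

A_{6}

The Hessian of f at 0 is [[0, 0], [0, 2]] with rank 1, so corank 1. A Groebner basis of the Jacobian ideal J(f) in C{p,q} is {p^6, q}; counting standard monomials gives mu = 6. Corank 1: A-series; mu = 6 gives A_6.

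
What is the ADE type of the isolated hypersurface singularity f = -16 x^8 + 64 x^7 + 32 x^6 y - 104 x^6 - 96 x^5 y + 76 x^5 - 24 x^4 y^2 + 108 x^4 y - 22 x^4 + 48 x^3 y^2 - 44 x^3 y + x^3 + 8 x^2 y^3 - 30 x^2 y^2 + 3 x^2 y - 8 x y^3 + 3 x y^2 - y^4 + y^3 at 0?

The Hessian of f at 0 is [[0, 0], [0, 0]] with rank 0, so corank 2. A Groebner basis of the Jacobian ideal J(f) in C{x,y} is {x^3 + 3*x^2/4 + 3*x*y/2 + 3*y^2/4, x^2*y - x^2 - 2*x*y - y^2, 5*x^2/4 + x*y^2 + 5*x*y/2 + 5*y^2/4, -3*x^2/2 - 3*x*y + y^3 - 3*y^2/2}; counting standard monomials gives mu = 6. Corank 2; j^3 = (x + y)^3 is a perfect cube, so E-series; the 4-jet and mu = 6 give E_6.

E6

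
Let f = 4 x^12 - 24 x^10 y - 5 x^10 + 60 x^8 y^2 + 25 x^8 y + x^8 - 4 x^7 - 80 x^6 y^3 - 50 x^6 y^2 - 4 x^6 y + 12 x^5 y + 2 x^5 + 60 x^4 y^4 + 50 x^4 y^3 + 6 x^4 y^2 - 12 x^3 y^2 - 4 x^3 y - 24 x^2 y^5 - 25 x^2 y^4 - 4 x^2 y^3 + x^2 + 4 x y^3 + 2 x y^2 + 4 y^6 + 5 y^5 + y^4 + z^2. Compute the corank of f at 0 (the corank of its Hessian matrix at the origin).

1

The Hessian at 0 is [[2, 0, 0], [0, 0, 0], [0, 0, 2]] of rank 2; hence corank 1.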